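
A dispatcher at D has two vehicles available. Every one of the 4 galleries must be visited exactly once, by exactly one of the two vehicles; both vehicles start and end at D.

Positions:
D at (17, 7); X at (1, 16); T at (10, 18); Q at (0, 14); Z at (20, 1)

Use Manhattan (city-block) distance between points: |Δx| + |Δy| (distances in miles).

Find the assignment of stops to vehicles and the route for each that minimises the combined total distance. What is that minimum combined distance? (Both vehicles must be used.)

Try each way of splitting the stops between the two vehicles (each non-empty) and, for each split, find the best tour for each vehicle:
  {X} + {T, Q, Z}: 50 + 74 = 124
  {T} + {X, Q, Z}: 36 + 70 = 106
  {X, T} + {Q, Z}: 54 + 66 = 120
  {Q} + {X, T, Z}: 48 + 72 = 120
  {X, Q} + {T, Z}: 52 + 54 = 106
  {T, Q} + {X, Z}: 56 + 68 = 124
  … (7 splits in total)
  {X, T, Q} + {Z}: 56 + 18 = 74  ← best
Best: vehicle 1 D → T → X → Q → D = 56; vehicle 2 D → Z → D = 18; combined 74.

Minimum combined distance: 74 miles.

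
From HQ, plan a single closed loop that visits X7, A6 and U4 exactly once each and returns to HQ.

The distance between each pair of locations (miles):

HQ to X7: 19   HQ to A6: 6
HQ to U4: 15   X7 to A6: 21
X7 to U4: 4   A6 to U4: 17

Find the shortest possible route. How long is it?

With 3 stops there are 3!/2 = 3 distinct round trips (a route and its reverse cost the same).
HQ-X7-A6-U4-HQ: 19+21+17+15 = 72
HQ-X7-U4-A6-HQ: 19+4+17+6 = 46
HQ-A6-X7-U4-HQ: 6+21+4+15 = 46
The minimum is 46.
One optimal route: HQ → X7 → U4 → A6 → HQ (or its reverse).

Minimum total distance: 46 miles.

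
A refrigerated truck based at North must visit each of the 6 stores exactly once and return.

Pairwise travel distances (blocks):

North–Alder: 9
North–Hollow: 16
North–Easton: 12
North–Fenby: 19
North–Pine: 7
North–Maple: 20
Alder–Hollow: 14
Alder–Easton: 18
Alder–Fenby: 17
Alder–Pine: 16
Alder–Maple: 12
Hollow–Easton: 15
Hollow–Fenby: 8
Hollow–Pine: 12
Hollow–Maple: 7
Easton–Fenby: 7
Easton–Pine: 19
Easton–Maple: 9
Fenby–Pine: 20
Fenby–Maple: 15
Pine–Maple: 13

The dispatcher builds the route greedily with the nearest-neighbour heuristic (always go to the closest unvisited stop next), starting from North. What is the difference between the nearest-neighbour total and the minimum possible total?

The nearest-neighbour route is 4 blocks longer than optimal.

From North: Pine=7, Alder=9, Easton=12, Hollow=16, Fenby=19, Maple=20 → choose Pine (7).
From Pine: Hollow=12, Maple=13, Alder=16, Easton=19, Fenby=20 → choose Hollow (12).
From Hollow: Maple=7, Fenby=8, Alder=14, Easton=15 → choose Maple (7).
From Maple: Easton=9, Alder=12, Fenby=15 → choose Easton (9).
From Easton: Fenby=7, Alder=18 → choose Fenby (7).
From Fenby: Alder=17 → choose Alder (17).
NN route North → Pine → Hollow → Maple → Easton → Fenby → Alder → North costs 68.
Optimal: North → Alder → Maple → Easton → Fenby → Hollow → Pine → North costs 64 (by enumerating all 360 distinct tours).
Excess = 68 − 64 = 4.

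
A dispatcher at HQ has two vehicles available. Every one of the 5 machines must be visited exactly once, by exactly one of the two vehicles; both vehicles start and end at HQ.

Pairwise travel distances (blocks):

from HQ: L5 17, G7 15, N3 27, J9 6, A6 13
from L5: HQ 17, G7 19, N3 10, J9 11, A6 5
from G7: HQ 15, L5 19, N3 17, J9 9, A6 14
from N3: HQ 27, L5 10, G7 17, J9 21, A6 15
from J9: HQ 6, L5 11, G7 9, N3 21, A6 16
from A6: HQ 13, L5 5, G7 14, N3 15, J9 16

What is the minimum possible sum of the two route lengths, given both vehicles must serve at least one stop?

Minimum combined distance: 72 blocks.

Try each way of splitting the stops between the two vehicles (each non-empty) and, for each split, find the best tour for each vehicle:
  {L5} + {G7, N3, J9, A6}: 34 + 60 = 94
  {G7} + {L5, N3, J9, A6}: 30 + 55 = 85
  {L5, G7} + {N3, J9, A6}: 51 + 55 = 106
  {N3} + {L5, G7, J9, A6}: 54 + 51 = 105
  {L5, N3} + {G7, J9, A6}: 54 + 42 = 96
  {G7, N3} + {L5, J9, A6}: 59 + 35 = 94
  … (15 splits in total)
  {J9} + {L5, G7, N3, A6}: 12 + 60 = 72  ← best
Best: vehicle 1 HQ → J9 → HQ = 12; vehicle 2 HQ → G7 → N3 → L5 → A6 → HQ = 60; combined 72.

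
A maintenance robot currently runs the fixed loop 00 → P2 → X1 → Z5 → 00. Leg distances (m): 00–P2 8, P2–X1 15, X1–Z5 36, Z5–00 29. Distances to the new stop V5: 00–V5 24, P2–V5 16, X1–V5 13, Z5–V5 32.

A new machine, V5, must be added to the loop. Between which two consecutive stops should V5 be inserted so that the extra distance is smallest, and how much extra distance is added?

Insertion cost between consecutive stops i–j is d(i,V5) + d(V5,j) − d(i,j):
  between 00 and P2: 24 + 16 − 8 = 32
  between P2 and X1: 16 + 13 − 15 = 14
  between X1 and Z5: 13 + 32 − 36 = 9
  between Z5 and 00: 32 + 24 − 29 = 27
Cheapest insertion is between X1 and Z5, adding 9.
New total = 88 + 9 = 97.

Minimum extra distance: 9 m, inserting V5 between X1 and Z5.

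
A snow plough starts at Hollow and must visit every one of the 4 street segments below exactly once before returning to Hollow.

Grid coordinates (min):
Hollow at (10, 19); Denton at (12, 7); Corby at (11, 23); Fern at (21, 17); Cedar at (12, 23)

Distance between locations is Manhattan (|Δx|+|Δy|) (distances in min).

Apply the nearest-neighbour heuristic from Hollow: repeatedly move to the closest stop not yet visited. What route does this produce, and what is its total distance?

Total distance 54 min via the nearest-neighbour route Hollow → Corby → Cedar → Fern → Denton → Hollow.

From Hollow: distances to unvisited — Corby=5, Cedar=6, Fern=13, Denton=14. Nearest is Corby (5).
From Corby: distances to unvisited — Cedar=1, Fern=16, Denton=17. Nearest is Cedar (1).
From Cedar: distances to unvisited — Fern=15, Denton=16. Nearest is Fern (15).
From Fern: distances to unvisited — Denton=19. Nearest is Denton (19).
Return Denton→Hollow: 14.
Total = 5 + 1 + 15 + 19 + 14 = 54.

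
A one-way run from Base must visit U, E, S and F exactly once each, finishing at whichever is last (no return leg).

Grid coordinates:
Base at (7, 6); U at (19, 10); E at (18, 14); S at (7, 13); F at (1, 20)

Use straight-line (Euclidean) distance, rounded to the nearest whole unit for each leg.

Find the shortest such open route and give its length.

There are 4! = 24 possible orderings.
Base→U→E→S→F: 13+4+11+9 = 37
Base→U→E→F→S: 13+4+18+9 = 44
Base→U→S→E→F: 13+12+11+18 = 54
Base→U→S→F→E: 13+12+9+18 = 52
Base→U→F→E→S: 13+21+18+11 = 63
Base→U→F→S→E: 13+21+9+11 = 54
Base→E→U→S→F: 14+4+12+9 = 39
Base→E→U→F→S: 14+4+21+9 = 48
Base→E→S→U→F: 14+11+12+21 = 58
Base→E→S→F→U: 14+11+9+21 = 55
Base→E→F→U→S: 14+18+21+12 = 65
Base→E→F→S→U: 14+18+9+12 = 53
Base→S→U→E→F: 7+12+4+18 = 41
Base→S→U→F→E: 7+12+21+18 = 58
… (10 more)
The minimum is 37.
One shortest path: Base → U → E → S → F.

Shortest open route: 37.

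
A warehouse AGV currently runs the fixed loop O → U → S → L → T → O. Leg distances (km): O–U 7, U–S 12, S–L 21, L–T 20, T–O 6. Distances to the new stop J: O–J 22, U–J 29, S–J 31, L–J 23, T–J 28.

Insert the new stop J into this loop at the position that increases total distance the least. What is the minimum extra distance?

+31 km — insert J between L and T.

Insertion cost between consecutive stops i–j is d(i,J) + d(J,j) − d(i,j):
  between O and U: 22 + 29 − 7 = 44
  between U and S: 29 + 31 − 12 = 48
  between S and L: 31 + 23 − 21 = 33
  between L and T: 23 + 28 − 20 = 31
  between T and O: 28 + 22 − 6 = 44
Cheapest insertion is between L and T, adding 31.
New total = 66 + 31 = 97.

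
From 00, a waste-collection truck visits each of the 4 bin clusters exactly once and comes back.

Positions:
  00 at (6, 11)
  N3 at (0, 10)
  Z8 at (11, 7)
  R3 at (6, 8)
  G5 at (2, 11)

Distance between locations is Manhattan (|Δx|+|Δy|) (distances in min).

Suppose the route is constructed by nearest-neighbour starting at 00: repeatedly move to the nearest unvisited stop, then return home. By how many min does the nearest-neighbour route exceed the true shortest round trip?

The nearest-neighbour route is 2 min longer than optimal.

From 00: R3=3, G5=4, N3=7, Z8=9 → choose R3 (3).
From R3: Z8=6, G5=7, N3=8 → choose Z8 (6).
From Z8: G5=13, N3=14 → choose G5 (13).
From G5: N3=3 → choose N3 (3).
NN route 00 → R3 → Z8 → G5 → N3 → 00 costs 32.
Optimal: 00 → Z8 → R3 → N3 → G5 → 00 costs 30 (by enumerating all 12 distinct tours).
Excess = 32 − 30 = 2.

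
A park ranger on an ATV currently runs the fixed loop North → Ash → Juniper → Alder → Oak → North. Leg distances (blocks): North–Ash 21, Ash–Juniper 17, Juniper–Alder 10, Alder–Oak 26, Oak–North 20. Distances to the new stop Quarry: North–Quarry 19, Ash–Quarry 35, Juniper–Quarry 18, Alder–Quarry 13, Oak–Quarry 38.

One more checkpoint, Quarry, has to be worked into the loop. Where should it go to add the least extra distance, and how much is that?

Adding 21 blocks by placing Quarry on the Juniper–Alder leg.

Insertion cost between consecutive stops i–j is d(i,Quarry) + d(Quarry,j) − d(i,j):
  between North and Ash: 19 + 35 − 21 = 33
  between Ash and Juniper: 35 + 18 − 17 = 36
  between Juniper and Alder: 18 + 13 − 10 = 21
  between Alder and Oak: 13 + 38 − 26 = 25
  between Oak and North: 38 + 19 − 20 = 37
Cheapest insertion is between Juniper and Alder, adding 21.
New total = 94 + 21 = 115.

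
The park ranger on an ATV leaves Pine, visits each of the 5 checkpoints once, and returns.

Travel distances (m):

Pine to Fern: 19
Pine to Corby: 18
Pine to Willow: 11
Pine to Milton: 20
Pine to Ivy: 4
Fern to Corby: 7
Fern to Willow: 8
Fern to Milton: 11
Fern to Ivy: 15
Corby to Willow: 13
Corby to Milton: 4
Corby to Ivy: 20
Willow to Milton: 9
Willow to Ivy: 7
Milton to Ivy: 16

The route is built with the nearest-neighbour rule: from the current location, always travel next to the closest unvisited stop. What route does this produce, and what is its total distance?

50 m along Pine → Ivy → Willow → Fern → Corby → Milton → Pine.

Pine → [Ivy:4 / Willow:11 / Corby:18 / Fern:19 / Milton:20] → Ivy (4)
Ivy → [Willow:7 / Fern:15 / Milton:16 / Corby:20] → Willow (7)
Willow → [Fern:8 / Milton:9 / Corby:13] → Fern (8)
Fern → [Corby:7 / Milton:11] → Corby (7)
Corby → [Milton:4] → Milton (4)
Return Milton→Pine: 20.
Total = 4 + 7 + 8 + 7 + 4 + 20 = 50.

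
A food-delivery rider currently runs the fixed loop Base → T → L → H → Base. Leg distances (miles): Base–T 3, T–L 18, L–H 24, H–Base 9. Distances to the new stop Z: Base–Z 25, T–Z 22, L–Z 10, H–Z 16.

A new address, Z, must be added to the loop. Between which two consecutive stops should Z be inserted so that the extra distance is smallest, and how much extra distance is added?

Insertion cost between consecutive stops i–j is d(i,Z) + d(Z,j) − d(i,j):
  between Base and T: 25 + 22 − 3 = 44
  between T and L: 22 + 10 − 18 = 14
  between L and H: 10 + 16 − 24 = 2
  between H and Base: 16 + 25 − 9 = 32
Cheapest insertion is between L and H, adding 2.
New total = 54 + 2 = 56.

Minimum extra distance: 2 miles, inserting Z between L and H.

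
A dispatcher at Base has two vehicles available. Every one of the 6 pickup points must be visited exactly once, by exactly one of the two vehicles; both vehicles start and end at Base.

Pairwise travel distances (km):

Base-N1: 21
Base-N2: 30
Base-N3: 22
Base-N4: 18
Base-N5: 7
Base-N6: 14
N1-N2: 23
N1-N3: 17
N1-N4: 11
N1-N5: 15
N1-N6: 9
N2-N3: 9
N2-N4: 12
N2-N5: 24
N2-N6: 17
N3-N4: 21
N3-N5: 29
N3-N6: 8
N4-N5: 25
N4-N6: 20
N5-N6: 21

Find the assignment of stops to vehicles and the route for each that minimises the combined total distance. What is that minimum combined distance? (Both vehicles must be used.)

89 km — the smallest possible combined total.

Try each way of splitting the stops between the two vehicles (each non-empty) and, for each split, find the best tour for each vehicle:
  {N1} + {N2, N3, N4, N5, N6}: 42 + 75 = 117
  {N2} + {N1, N3, N4, N5, N6}: 60 + 76 = 136
  {N1, N2} + {N3, N4, N5, N6}: 74 + 75 = 149
  {N3} + {N1, N2, N4, N5, N6}: 44 + 76 = 120
  {N1, N3} + {N2, N4, N5, N6}: 60 + 75 = 135
  {N2, N3} + {N1, N4, N5, N6}: 61 + 66 = 127
  … (31 splits in total)
  {N5} + {N1, N2, N3, N4, N6}: 14 + 75 = 89  ← best
Best: vehicle 1 Base → N5 → Base = 14; vehicle 2 Base → N1 → N4 → N2 → N3 → N6 → Base = 75; combined 89.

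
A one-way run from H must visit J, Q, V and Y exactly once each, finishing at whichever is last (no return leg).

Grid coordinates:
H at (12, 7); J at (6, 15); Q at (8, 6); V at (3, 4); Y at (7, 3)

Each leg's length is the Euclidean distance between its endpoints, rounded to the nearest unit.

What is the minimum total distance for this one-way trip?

22 — the minimum one-way total.

There are 4! = 24 possible orderings.
H → J → Q → V → Y: 10+9+5+4 = 28
H → J → Q → Y → V: 10+9+3+4 = 26
H → J → V → Q → Y: 10+11+5+3 = 29
H → J → V → Y → Q: 10+11+4+3 = 28
H → J → Y → Q → V: 10+12+3+5 = 30
H → J → Y → V → Q: 10+12+4+5 = 31
H → Q → J → V → Y: 4+9+11+4 = 28
H → Q → J → Y → V: 4+9+12+4 = 29
H → Q → V → J → Y: 4+5+11+12 = 32
H → Q → V → Y → J: 4+5+4+12 = 25
H → Q → Y → J → V: 4+3+12+11 = 30
H → Q → Y → V → J: 4+3+4+11 = 22
H → V → J → Q → Y: 9+11+9+3 = 32
H → V → J → Y → Q: 9+11+12+3 = 35
… (10 more)
The minimum is 22.
One shortest path: H → Q → Y → V → J.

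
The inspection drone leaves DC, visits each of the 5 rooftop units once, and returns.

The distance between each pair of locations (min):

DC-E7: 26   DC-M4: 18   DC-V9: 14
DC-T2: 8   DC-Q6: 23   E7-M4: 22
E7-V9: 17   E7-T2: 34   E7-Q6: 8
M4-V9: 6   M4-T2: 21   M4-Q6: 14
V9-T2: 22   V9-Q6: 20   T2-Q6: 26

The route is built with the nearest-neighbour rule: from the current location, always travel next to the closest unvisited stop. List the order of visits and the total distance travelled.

Total distance 83 min via the nearest-neighbour route DC → T2 → M4 → V9 → E7 → Q6 → DC.

From DC: distances to unvisited — T2=8, V9=14, M4=18, Q6=23, E7=26. Nearest is T2 (8).
From T2: distances to unvisited — M4=21, V9=22, Q6=26, E7=34. Nearest is M4 (21).
From M4: distances to unvisited — V9=6, Q6=14, E7=22. Nearest is V9 (6).
From V9: distances to unvisited — E7=17, Q6=20. Nearest is E7 (17).
From E7: distances to unvisited — Q6=8. Nearest is Q6 (8).
Return Q6→DC: 23.
Total = 8 + 21 + 6 + 17 + 8 + 23 = 83.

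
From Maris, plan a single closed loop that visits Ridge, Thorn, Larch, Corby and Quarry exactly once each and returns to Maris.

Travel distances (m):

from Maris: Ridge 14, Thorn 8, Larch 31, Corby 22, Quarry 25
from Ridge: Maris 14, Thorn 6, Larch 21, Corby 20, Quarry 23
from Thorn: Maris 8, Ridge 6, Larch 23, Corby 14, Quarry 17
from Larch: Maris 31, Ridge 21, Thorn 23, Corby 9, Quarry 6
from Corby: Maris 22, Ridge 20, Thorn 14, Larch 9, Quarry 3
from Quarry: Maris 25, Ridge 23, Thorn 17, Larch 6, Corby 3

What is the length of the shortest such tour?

Minimum total distance: 66 m.

With 5 stops there are 5!/2 = 60 distinct round trips (a route and its reverse cost the same).
Maris - Ridge - Thorn - Larch - Corby - Quarry - Maris: 14+6+23+9+3+25 = 80
Maris - Ridge - Thorn - Larch - Quarry - Corby - Maris: 14+6+23+6+3+22 = 74
Maris - Ridge - Thorn - Corby - Larch - Quarry - Maris: 14+6+14+9+6+25 = 74
Maris - Ridge - Thorn - Corby - Quarry - Larch - Maris: 14+6+14+3+6+31 = 74
Maris - Ridge - Thorn - Quarry - Larch - Corby - Maris: 14+6+17+6+9+22 = 74
Maris - Ridge - Thorn - Quarry - Corby - Larch - Maris: 14+6+17+3+9+31 = 80
Maris - Ridge - Larch - Thorn - Corby - Quarry - Maris: 14+21+23+14+3+25 = 100
Maris - Ridge - Larch - Thorn - Quarry - Corby - Maris: 14+21+23+17+3+22 = 100
Maris - Ridge - Larch - Corby - Thorn - Quarry - Maris: 14+21+9+14+17+25 = 100
Maris - Ridge - Larch - Corby - Quarry - Thorn - Maris: 14+21+9+3+17+8 = 72
Maris - Ridge - Larch - Quarry - Thorn - Corby - Maris: 14+21+6+17+14+22 = 94
Maris - Ridge - Larch - Quarry - Corby - Thorn - Maris: 14+21+6+3+14+8 = 66
Maris - Ridge - Corby - Thorn - Larch - Quarry - Maris: 14+20+14+23+6+25 = 102
Maris - Ridge - Corby - Thorn - Quarry - Larch - Maris: 14+20+14+17+6+31 = 102
… (46 more)
The minimum is 66.
One optimal route: Maris → Ridge → Larch → Quarry → Corby → Thorn → Maris (or its reverse).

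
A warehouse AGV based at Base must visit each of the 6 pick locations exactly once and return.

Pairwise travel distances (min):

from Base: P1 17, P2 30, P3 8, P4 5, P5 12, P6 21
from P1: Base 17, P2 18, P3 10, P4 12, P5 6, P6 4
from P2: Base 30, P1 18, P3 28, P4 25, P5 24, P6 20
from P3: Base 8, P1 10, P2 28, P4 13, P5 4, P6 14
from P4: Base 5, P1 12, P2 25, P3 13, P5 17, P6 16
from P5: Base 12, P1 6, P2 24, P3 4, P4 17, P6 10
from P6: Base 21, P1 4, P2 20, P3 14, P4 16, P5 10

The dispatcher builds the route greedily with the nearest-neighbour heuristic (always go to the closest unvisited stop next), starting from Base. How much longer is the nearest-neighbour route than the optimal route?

The nearest-neighbour route is 21 min longer than optimal.

From Base: P4=5, P3=8, P5=12, P1=17, P6=21, P2=30 → choose P4 (5).
From P4: P1=12, P3=13, P6=16, P5=17, P2=25 → choose P1 (12).
From P1: P6=4, P5=6, P3=10, P2=18 → choose P6 (4).
From P6: P5=10, P3=14, P2=20 → choose P5 (10).
From P5: P3=4, P2=24 → choose P3 (4).
From P3: P2=28 → choose P2 (28).
NN route Base → P4 → P1 → P6 → P5 → P3 → P2 → Base costs 93.
Optimal: Base → P3 → P5 → P1 → P6 → P2 → P4 → Base costs 72 (by enumerating all 360 distinct tours).
Excess = 93 − 72 = 21.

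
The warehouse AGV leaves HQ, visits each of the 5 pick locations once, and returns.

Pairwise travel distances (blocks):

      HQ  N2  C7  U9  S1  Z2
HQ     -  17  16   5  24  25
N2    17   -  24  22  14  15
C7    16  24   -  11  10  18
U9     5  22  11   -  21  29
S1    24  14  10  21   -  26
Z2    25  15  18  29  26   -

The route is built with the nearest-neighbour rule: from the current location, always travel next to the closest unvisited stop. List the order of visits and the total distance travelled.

Total distance 80 blocks via the nearest-neighbour route HQ → U9 → C7 → S1 → N2 → Z2 → HQ.

From HQ: distances to unvisited — U9=5, C7=16, N2=17, S1=24, Z2=25. Nearest is U9 (5).
From U9: distances to unvisited — C7=11, S1=21, N2=22, Z2=29. Nearest is C7 (11).
From C7: distances to unvisited — S1=10, Z2=18, N2=24. Nearest is S1 (10).
From S1: distances to unvisited — N2=14, Z2=26. Nearest is N2 (14).
From N2: distances to unvisited — Z2=15. Nearest is Z2 (15).
Return Z2→HQ: 25.
Total = 5 + 11 + 10 + 14 + 15 + 25 = 80.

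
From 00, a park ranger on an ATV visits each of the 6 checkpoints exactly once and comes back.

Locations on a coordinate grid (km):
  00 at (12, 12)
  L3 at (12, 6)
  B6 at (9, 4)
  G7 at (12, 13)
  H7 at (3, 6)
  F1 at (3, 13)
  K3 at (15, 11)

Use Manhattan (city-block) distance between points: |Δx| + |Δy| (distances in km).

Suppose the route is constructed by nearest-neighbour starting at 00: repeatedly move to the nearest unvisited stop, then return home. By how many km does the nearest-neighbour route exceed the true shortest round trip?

Excess over optimum: 2 km.

00: G7=1, K3=4, L3=6, F1=10, B6=11, H7=15 ⇒ G7
G7: K3=5, L3=7, F1=9, B6=12, H7=16 ⇒ K3
K3: L3=8, B6=13, F1=14, H7=17 ⇒ L3
L3: B6=5, H7=9, F1=16 ⇒ B6
B6: H7=8, F1=15 ⇒ H7
H7: F1=7 ⇒ F1
NN route 00 → G7 → K3 → L3 → B6 → H7 → F1 → 00 costs 44.
Optimal: 00 → G7 → F1 → H7 → B6 → L3 → K3 → 00 costs 42 (by enumerating all 360 distinct tours).
Excess = 44 − 42 = 2.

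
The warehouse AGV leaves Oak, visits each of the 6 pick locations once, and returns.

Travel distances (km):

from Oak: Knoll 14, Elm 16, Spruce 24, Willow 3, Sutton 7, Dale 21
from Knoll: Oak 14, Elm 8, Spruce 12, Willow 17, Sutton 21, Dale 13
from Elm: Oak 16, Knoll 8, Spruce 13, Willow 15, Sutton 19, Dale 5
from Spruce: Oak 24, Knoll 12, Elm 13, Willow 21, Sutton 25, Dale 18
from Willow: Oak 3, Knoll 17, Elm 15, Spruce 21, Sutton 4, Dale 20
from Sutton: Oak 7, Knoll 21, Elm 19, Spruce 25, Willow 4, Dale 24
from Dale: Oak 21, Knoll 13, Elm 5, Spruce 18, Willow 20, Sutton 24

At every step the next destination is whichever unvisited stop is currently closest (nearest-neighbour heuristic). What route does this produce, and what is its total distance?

At Oak the remaining stops are Willow 3, Sutton 7, Knoll 14, Elm 16, Dale 21, Spruce 24; go to Willow.
At Willow the remaining stops are Sutton 4, Elm 15, Knoll 17, Dale 20, Spruce 21; go to Sutton.
At Sutton the remaining stops are Elm 19, Knoll 21, Dale 24, Spruce 25; go to Elm.
At Elm the remaining stops are Dale 5, Knoll 8, Spruce 13; go to Dale.
At Dale the remaining stops are Knoll 13, Spruce 18; go to Knoll.
At Knoll the remaining stops are Spruce 12; go to Spruce.
Return Spruce→Oak: 24.
Total = 3 + 4 + 19 + 5 + 13 + 12 + 24 = 80.

Nearest-neighbour total = 80 km; route Oak → Willow → Sutton → Elm → Dale → Knoll → Spruce → Oak.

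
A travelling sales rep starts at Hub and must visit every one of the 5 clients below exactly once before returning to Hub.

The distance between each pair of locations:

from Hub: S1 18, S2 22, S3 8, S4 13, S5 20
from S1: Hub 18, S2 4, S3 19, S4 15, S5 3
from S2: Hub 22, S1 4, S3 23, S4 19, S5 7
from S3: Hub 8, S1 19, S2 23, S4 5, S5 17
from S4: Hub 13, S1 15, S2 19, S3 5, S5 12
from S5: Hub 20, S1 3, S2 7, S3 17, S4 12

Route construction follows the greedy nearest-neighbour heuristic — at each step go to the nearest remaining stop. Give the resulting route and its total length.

Hub → [S3:8 / S4:13 / S1:18 / S5:20 / S2:22] → S3 (8)
S3 → [S4:5 / S5:17 / S1:19 / S2:23] → S4 (5)
S4 → [S5:12 / S1:15 / S2:19] → S5 (12)
S5 → [S1:3 / S2:7] → S1 (3)
S1 → [S2:4] → S2 (4)
Return S2→Hub: 22.
Total = 8 + 5 + 12 + 3 + 4 + 22 = 54.

Total distance 54 via the nearest-neighbour route Hub → S3 → S4 → S5 → S1 → S2 → Hub.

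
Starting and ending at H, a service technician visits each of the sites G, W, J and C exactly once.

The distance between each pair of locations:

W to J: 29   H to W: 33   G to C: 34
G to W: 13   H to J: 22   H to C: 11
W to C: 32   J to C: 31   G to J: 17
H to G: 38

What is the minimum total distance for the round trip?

With 4 stops there are 4!/2 = 12 distinct round trips (a route and its reverse cost the same).
H-G-W-J-C-H: 38+13+29+31+11 = 122
H-G-W-C-J-H: 38+13+32+31+22 = 136
H-G-J-W-C-H: 38+17+29+32+11 = 127
H-G-J-C-W-H: 38+17+31+32+33 = 151
H-G-C-W-J-H: 38+34+32+29+22 = 155
H-G-C-J-W-H: 38+34+31+29+33 = 165
H-W-G-J-C-H: 33+13+17+31+11 = 105
H-W-G-C-J-H: 33+13+34+31+22 = 133
H-W-J-G-C-H: 33+29+17+34+11 = 124
H-W-C-G-J-H: 33+32+34+17+22 = 138
H-J-G-W-C-H: 22+17+13+32+11 = 95
H-J-W-G-C-H: 22+29+13+34+11 = 109
The minimum is 95.
One optimal route: H → J → G → W → C → H (or its reverse).

95 — the shortest possible round trip.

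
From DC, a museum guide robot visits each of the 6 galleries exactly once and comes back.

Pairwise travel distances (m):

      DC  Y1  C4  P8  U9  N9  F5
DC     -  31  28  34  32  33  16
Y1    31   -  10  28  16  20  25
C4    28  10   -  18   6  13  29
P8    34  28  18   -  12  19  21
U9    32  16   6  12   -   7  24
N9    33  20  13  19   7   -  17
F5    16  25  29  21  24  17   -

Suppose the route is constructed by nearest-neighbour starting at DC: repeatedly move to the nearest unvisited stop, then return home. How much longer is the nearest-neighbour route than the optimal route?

From DC: F5=16, C4=28, Y1=31, U9=32, N9=33, P8=34 → choose F5 (16).
From F5: N9=17, P8=21, U9=24, Y1=25, C4=29 → choose N9 (17).
From N9: U9=7, C4=13, P8=19, Y1=20 → choose U9 (7).
From U9: C4=6, P8=12, Y1=16 → choose C4 (6).
From C4: Y1=10, P8=18 → choose Y1 (10).
From Y1: P8=28 → choose P8 (28).
NN route DC → F5 → N9 → U9 → C4 → Y1 → P8 → DC costs 118.
Optimal: DC → Y1 → C4 → U9 → N9 → P8 → F5 → DC costs 110 (by enumerating all 360 distinct tours).
Excess = 118 − 110 = 8.

8 m longer than the optimal tour.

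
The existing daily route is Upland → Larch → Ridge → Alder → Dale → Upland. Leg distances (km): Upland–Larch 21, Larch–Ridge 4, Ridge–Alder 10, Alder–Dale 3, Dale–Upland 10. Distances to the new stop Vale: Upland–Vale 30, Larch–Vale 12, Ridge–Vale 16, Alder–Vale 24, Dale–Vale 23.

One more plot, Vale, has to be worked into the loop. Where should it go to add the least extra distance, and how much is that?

Adding 21 km by placing Vale on the Upland–Larch leg.

Insertion cost between consecutive stops i–j is d(i,Vale) + d(Vale,j) − d(i,j):
  between Upland and Larch: 30 + 12 − 21 = 21
  between Larch and Ridge: 12 + 16 − 4 = 24
  between Ridge and Alder: 16 + 24 − 10 = 30
  between Alder and Dale: 24 + 23 − 3 = 44
  between Dale and Upland: 23 + 30 − 10 = 43
Cheapest insertion is between Upland and Larch, adding 21.
New total = 48 + 21 = 69.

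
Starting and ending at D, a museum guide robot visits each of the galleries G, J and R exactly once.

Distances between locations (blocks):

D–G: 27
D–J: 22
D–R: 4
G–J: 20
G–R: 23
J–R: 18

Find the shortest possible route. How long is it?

There are 3 distinct closed tours to check (reversals are equivalent).
D-G-J-R-D: 27+20+18+4 = 69
D-G-R-J-D: 27+23+18+22 = 90
D-J-G-R-D: 22+20+23+4 = 69
The minimum is 69.
One optimal route: D → G → J → R → D (or its reverse).

Shortest round trip = 69 blocks.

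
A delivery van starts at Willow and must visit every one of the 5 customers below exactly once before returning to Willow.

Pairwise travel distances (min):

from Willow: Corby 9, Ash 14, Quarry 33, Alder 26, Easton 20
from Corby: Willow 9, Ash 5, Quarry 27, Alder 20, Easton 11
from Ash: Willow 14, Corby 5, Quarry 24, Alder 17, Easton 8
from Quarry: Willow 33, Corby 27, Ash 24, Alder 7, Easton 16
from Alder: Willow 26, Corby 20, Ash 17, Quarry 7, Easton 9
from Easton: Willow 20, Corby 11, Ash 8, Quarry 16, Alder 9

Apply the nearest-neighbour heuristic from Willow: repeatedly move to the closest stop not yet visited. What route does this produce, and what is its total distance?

At Willow the remaining stops are Corby 9, Ash 14, Easton 20, Alder 26, Quarry 33; go to Corby.
At Corby the remaining stops are Ash 5, Easton 11, Alder 20, Quarry 27; go to Ash.
At Ash the remaining stops are Easton 8, Alder 17, Quarry 24; go to Easton.
At Easton the remaining stops are Alder 9, Quarry 16; go to Alder.
At Alder the remaining stops are Quarry 7; go to Quarry.
Return Quarry→Willow: 33.
Total = 9 + 5 + 8 + 9 + 7 + 33 = 71.

Nearest-neighbour total = 71 min; route Willow → Corby → Ash → Easton → Alder → Quarry → Willow.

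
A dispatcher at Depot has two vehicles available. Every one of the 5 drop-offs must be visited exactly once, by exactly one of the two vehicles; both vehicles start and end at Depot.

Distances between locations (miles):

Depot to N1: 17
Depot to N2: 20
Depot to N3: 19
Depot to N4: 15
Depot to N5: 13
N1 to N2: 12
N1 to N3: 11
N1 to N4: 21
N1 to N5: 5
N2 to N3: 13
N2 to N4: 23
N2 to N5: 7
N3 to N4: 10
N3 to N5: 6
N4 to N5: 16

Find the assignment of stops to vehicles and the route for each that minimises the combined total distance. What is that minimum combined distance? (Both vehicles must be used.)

Check every non-empty split of the stops between the two vehicles; for each half take its own optimal tour:
  {N1} + {N2, N3, N4, N5}: 34 + 58 = 92
  {N2} + {N1, N3, N4, N5}: 40 + 53 = 93
  {N1, N2} + {N3, N4, N5}: 49 + 44 = 93
  {N3} + {N1, N2, N4, N5}: 38 + 67 = 105
  {N1, N3} + {N2, N4, N5}: 47 + 58 = 105
  {N2, N3} + {N1, N4, N5}: 52 + 53 = 105
  … (15 splits in total)
  {N4} + {N1, N2, N3, N5}: 30 + 61 = 91  ← best
Best: vehicle 1 Depot → N4 → Depot = 30; vehicle 2 Depot → N1 → N2 → N3 → N5 → Depot = 61; combined 91.

Minimum combined distance: 91 miles.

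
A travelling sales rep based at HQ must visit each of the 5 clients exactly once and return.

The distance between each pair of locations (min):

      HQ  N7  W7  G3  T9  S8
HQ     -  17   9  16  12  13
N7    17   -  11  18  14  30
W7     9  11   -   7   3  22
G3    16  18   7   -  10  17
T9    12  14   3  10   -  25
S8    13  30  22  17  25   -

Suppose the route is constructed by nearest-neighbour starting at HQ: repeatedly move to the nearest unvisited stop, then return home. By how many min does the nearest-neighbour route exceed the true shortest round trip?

15 min longer than the optimal tour.

From HQ: W7=9, T9=12, S8=13, G3=16, N7=17 → choose W7 (9).
From W7: T9=3, G3=7, N7=11, S8=22 → choose T9 (3).
From T9: G3=10, N7=14, S8=25 → choose G3 (10).
From G3: S8=17, N7=18 → choose S8 (17).
From S8: N7=30 → choose N7 (30).
NN route HQ → W7 → T9 → G3 → S8 → N7 → HQ costs 86.
Optimal: HQ → N7 → W7 → T9 → G3 → S8 → HQ costs 71 (by enumerating all 60 distinct tours).
Excess = 86 − 71 = 15.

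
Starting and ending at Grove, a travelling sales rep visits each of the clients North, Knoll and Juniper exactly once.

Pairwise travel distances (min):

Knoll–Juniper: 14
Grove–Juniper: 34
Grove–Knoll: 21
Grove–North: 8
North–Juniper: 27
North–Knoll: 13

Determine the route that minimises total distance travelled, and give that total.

69 min — the shortest possible round trip.

Grove - North - Knoll - Juniper - Grove: 8+13+14+34 = 69
Grove - North - Juniper - Knoll - Grove: 8+27+14+21 = 70
Grove - Knoll - North - Juniper - Grove: 21+13+27+34 = 95
The minimum is 69.
One optimal route: Grove → North → Knoll → Juniper → Grove (or its reverse).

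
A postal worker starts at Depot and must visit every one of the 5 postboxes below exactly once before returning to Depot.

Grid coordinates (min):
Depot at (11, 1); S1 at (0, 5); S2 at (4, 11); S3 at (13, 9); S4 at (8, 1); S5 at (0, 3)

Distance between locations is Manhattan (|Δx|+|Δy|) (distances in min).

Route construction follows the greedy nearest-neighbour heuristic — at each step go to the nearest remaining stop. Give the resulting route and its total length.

Depot → [S4:3 / S3:10 / S5:13 / S1:15 / S2:17] → S4 (3)
S4 → [S5:10 / S1:12 / S3:13 / S2:14] → S5 (10)
S5 → [S1:2 / S2:12 / S3:19] → S1 (2)
S1 → [S2:10 / S3:17] → S2 (10)
S2 → [S3:11] → S3 (11)
Return S3→Depot: 10.
Total = 3 + 10 + 2 + 10 + 11 + 10 = 46.

Nearest-neighbour total = 46 min; route Depot → S4 → S5 → S1 → S2 → S3 → Depot.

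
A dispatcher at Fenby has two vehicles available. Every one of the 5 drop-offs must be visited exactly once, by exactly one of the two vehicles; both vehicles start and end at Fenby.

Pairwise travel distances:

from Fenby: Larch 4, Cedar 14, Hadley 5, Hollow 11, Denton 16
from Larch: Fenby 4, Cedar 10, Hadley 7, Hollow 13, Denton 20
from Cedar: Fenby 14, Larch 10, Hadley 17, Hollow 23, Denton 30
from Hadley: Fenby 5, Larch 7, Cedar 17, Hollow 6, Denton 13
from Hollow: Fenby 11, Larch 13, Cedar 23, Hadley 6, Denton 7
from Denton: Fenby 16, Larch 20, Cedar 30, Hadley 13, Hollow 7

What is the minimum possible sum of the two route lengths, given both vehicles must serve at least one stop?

Try each way of splitting the stops between the two vehicles (each non-empty) and, for each split, find the best tour for each vehicle:
  {Larch} + {Cedar, Hadley, Hollow, Denton}: 8 + 60 = 68
  {Cedar} + {Larch, Hadley, Hollow, Denton}: 28 + 40 = 68
  {Larch, Cedar} + {Hadley, Hollow, Denton}: 28 + 34 = 62
  {Hadley} + {Larch, Cedar, Hollow, Denton}: 10 + 60 = 70
  {Larch, Hadley} + {Cedar, Hollow, Denton}: 16 + 60 = 76
  {Cedar, Hadley} + {Larch, Hollow, Denton}: 36 + 40 = 76
  … (15 splits in total)
Best: vehicle 1 Fenby → Larch → Cedar → Fenby = 28; vehicle 2 Fenby → Hadley → Hollow → Denton → Fenby = 34; combined 62.

Minimum combined distance: 62.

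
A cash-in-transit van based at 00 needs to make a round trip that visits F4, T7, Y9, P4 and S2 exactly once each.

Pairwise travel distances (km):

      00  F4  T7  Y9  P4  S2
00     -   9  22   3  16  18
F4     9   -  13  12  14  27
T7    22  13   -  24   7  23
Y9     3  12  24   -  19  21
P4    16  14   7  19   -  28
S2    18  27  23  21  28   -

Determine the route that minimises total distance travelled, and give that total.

Shortest round trip = 77 km.

There are 60 distinct closed tours to check (reversals are equivalent).
00-F4-T7-Y9-P4-S2-00: 9+13+24+19+28+18 = 111
00-F4-T7-Y9-S2-P4-00: 9+13+24+21+28+16 = 111
00-F4-T7-P4-Y9-S2-00: 9+13+7+19+21+18 = 87
00-F4-T7-P4-S2-Y9-00: 9+13+7+28+21+3 = 81
00-F4-T7-S2-Y9-P4-00: 9+13+23+21+19+16 = 101
00-F4-T7-S2-P4-Y9-00: 9+13+23+28+19+3 = 95
00-F4-Y9-T7-P4-S2-00: 9+12+24+7+28+18 = 98
00-F4-Y9-T7-S2-P4-00: 9+12+24+23+28+16 = 112
00-F4-Y9-P4-T7-S2-00: 9+12+19+7+23+18 = 88
00-F4-Y9-P4-S2-T7-00: 9+12+19+28+23+22 = 113
00-F4-Y9-S2-T7-P4-00: 9+12+21+23+7+16 = 88
00-F4-Y9-S2-P4-T7-00: 9+12+21+28+7+22 = 99
00-F4-P4-T7-Y9-S2-00: 9+14+7+24+21+18 = 93
00-F4-P4-T7-S2-Y9-00: 9+14+7+23+21+3 = 77
… (46 more)
The minimum is 77.
One optimal route: 00 → F4 → P4 → T7 → S2 → Y9 → 00 (or its reverse).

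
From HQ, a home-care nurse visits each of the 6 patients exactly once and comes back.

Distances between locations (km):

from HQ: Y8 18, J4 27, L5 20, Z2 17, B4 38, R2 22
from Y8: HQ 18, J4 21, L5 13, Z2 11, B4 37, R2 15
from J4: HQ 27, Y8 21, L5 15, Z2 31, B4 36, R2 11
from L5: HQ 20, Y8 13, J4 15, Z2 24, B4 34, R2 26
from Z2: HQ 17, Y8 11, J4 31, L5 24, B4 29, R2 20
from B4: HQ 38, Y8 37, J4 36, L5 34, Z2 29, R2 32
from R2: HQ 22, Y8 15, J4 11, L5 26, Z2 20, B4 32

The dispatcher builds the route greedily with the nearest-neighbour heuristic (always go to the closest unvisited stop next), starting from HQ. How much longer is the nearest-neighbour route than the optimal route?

Excess over optimum: 2 km.

From HQ: Z2=17, Y8=18, L5=20, R2=22, J4=27, B4=38 → choose Z2 (17).
From Z2: Y8=11, R2=20, L5=24, B4=29, J4=31 → choose Y8 (11).
From Y8: L5=13, R2=15, J4=21, B4=37 → choose L5 (13).
From L5: J4=15, R2=26, B4=34 → choose J4 (15).
From J4: R2=11, B4=36 → choose R2 (11).
From R2: B4=32 → choose B4 (32).
NN route HQ → Z2 → Y8 → L5 → J4 → R2 → B4 → HQ costs 137.
Optimal: HQ → Y8 → L5 → J4 → R2 → B4 → Z2 → HQ costs 135 (by enumerating all 360 distinct tours).
Excess = 137 − 135 = 2.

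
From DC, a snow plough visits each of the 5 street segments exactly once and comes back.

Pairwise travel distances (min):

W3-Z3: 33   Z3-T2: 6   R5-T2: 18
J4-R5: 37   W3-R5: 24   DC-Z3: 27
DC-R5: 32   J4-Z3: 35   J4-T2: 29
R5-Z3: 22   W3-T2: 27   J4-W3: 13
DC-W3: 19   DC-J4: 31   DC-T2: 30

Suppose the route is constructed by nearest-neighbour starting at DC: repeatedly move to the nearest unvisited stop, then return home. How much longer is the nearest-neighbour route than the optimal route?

2 min longer than the optimal tour.

From DC: W3=19, Z3=27, T2=30, J4=31, R5=32 → choose W3 (19).
From W3: J4=13, R5=24, T2=27, Z3=33 → choose J4 (13).
From J4: T2=29, Z3=35, R5=37 → choose T2 (29).
From T2: Z3=6, R5=18 → choose Z3 (6).
From Z3: R5=22 → choose R5 (22).
NN route DC → W3 → J4 → T2 → Z3 → R5 → DC costs 121.
Optimal: DC → J4 → W3 → R5 → T2 → Z3 → DC costs 119 (by enumerating all 60 distinct tours).
Excess = 121 − 119 = 2.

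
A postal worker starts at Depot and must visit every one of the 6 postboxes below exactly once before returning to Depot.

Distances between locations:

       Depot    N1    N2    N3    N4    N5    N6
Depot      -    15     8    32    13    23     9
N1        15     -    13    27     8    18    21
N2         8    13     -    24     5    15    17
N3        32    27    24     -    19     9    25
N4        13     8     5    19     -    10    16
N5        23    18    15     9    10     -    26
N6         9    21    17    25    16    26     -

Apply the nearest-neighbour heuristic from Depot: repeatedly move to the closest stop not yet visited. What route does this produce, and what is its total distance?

From Depot: distances to unvisited — N2=8, N6=9, N4=13, N1=15, N5=23, N3=32. Nearest is N2 (8).
From N2: distances to unvisited — N4=5, N1=13, N5=15, N6=17, N3=24. Nearest is N4 (5).
From N4: distances to unvisited — N1=8, N5=10, N6=16, N3=19. Nearest is N1 (8).
From N1: distances to unvisited — N5=18, N6=21, N3=27. Nearest is N5 (18).
From N5: distances to unvisited — N3=9, N6=26. Nearest is N3 (9).
From N3: distances to unvisited — N6=25. Nearest is N6 (25).
Return N6→Depot: 9.
Total = 8 + 5 + 8 + 18 + 9 + 25 + 9 = 82.

Nearest-neighbour total = 82; route Depot → N2 → N4 → N1 → N5 → N3 → N6 → Depot.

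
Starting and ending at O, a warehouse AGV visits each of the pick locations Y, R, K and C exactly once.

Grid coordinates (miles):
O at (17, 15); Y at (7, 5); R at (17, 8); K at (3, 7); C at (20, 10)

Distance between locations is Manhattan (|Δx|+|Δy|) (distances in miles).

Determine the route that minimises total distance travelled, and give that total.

Shortest round trip = 54 miles.

O → Y → R → K → C → O: 20+13+15+20+8 = 76
O → Y → R → C → K → O: 20+13+5+20+22 = 80
O → Y → K → R → C → O: 20+6+15+5+8 = 54
O → Y → K → C → R → O: 20+6+20+5+7 = 58
O → Y → C → R → K → O: 20+18+5+15+22 = 80
O → Y → C → K → R → O: 20+18+20+15+7 = 80
O → R → Y → K → C → O: 7+13+6+20+8 = 54
O → R → Y → C → K → O: 7+13+18+20+22 = 80
O → R → K → Y → C → O: 7+15+6+18+8 = 54
O → R → C → Y → K → O: 7+5+18+6+22 = 58
O → K → Y → R → C → O: 22+6+13+5+8 = 54
O → K → R → Y → C → O: 22+15+13+18+8 = 76
The minimum is 54.
One optimal route: O → Y → K → R → C → O (or its reverse).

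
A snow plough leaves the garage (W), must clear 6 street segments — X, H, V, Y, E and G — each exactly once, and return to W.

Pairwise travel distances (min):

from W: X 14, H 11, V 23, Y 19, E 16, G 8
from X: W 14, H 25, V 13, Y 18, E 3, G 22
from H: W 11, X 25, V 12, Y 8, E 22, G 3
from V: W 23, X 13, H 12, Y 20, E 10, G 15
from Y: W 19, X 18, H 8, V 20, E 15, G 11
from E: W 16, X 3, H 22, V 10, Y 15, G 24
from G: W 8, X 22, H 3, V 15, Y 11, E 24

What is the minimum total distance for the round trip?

66 min — the shortest possible round trip.

With 6 stops there are 6!/2 = 360 distinct round trips (a route and its reverse cost the same).
W - X - H - V - Y - E - G - W: 14+25+12+20+15+24+8 = 118
W - X - H - V - Y - G - E - W: 14+25+12+20+11+24+16 = 122
W - X - H - V - E - Y - G - W: 14+25+12+10+15+11+8 = 95
W - X - H - V - E - G - Y - W: 14+25+12+10+24+11+19 = 115
W - X - H - V - G - Y - E - W: 14+25+12+15+11+15+16 = 108
W - X - H - V - G - E - Y - W: 14+25+12+15+24+15+19 = 124
W - X - H - Y - V - E - G - W: 14+25+8+20+10+24+8 = 109
W - X - H - Y - V - G - E - W: 14+25+8+20+15+24+16 = 122
… (352 more)
W - X - E - V - H - Y - G - W: 14+3+10+12+8+11+8 = 66  ← best
The minimum is 66.
One optimal route: W → X → E → V → H → Y → G → W (or its reverse).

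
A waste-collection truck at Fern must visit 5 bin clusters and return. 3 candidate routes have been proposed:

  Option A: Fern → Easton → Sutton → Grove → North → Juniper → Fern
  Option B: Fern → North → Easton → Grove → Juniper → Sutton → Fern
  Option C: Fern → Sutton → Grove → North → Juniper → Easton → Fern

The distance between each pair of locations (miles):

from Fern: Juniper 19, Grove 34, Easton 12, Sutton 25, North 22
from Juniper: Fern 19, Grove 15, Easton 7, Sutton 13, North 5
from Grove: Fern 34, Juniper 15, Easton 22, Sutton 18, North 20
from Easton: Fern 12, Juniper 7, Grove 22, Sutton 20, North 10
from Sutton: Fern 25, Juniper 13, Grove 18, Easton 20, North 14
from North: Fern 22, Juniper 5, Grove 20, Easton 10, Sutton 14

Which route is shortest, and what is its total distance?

Option A: 12 + 20 + 18 + 20 + 5 + 19 = 94
Option B: 22 + 10 + 22 + 15 + 13 + 25 = 107
Option C: 25 + 18 + 20 + 5 + 7 + 12 = 87

87 miles — Option C is the shortest.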